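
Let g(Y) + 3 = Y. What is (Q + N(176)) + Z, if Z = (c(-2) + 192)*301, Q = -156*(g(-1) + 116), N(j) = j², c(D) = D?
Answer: 70694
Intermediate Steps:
g(Y) = -3 + Y
Q = -17472 (Q = -156*((-3 - 1) + 116) = -156*(-4 + 116) = -156*112 = -17472)
Z = 57190 (Z = (-2 + 192)*301 = 190*301 = 57190)
(Q + N(176)) + Z = (-17472 + 176²) + 57190 = (-17472 + 30976) + 57190 = 13504 + 57190 = 70694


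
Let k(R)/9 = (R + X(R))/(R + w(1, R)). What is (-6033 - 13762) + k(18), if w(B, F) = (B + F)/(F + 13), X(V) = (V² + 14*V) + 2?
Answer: -11255431/577 ≈ -19507.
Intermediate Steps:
X(V) = 2 + V² + 14*V
w(B, F) = (B + F)/(13 + F)
k(R) = 9*(2 + R² + 15*R)/(R + (1 + R)/(13 + R)) (k(R) = 9*((R + (2 + R² + 14*R))/(R + (1 + R)/(13 + R))) = 9*((2 + R² + 15*R)/(R + (1 + R)/(13 + R))) = 9*(2 + R² + 15*R)/(R + (1 + R)/(13 + R)))
(-6033 - 13762) + k(18) = (-6033 - 13762) + 9*(13 + 18)*(2 + 18² + 15*18)/(1 + 18 + 18*(13 + 18)) = -19795 + 9*31*(2 + 324 + 270)/(1 + 18 + 18*31) = -19795 + 9*31*596/(1 + 18 + 558) = -19795 + 9*31*596/577 = -19795 + 9*(1/577)*31*596 = -19795 + 166284/577 = -11255431/577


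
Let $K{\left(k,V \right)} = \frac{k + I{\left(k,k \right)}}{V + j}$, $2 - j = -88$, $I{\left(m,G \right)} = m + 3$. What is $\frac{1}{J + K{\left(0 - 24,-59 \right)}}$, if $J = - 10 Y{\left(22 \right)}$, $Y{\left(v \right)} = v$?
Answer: $- \frac{31}{6865} \approx -0.0045157$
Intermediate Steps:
$I{\left(m,G \right)} = 3 + m$
$j = 90$ ($j = 2 - -88 = 2 + 88 = 90$)
$K{\left(k,V \right)} = \frac{3 + 2 k}{90 + V}$ ($K{\left(k,V \right)} = \frac{k + \left(3 + k\right)}{V + 90} = \frac{3 + 2 k}{90 + V}$)
$J = -220$ ($J = \left(-10\right) 22 = -220$)
$\frac{1}{J + K{\left(0 - 24,-59 \right)}} = \frac{1}{-220 + \frac{3 + 2 \left(0 - 24\right)}{90 - 59}} = \frac{1}{-220 + \frac{3 + 2 \left(-24\right)}{31}} = \frac{1}{-220 + \frac{3 - 48}{31}} = \frac{1}{-220 + \frac{1}{31} \left(-45\right)} = \frac{1}{-220 - \frac{45}{31}} = \frac{1}{- \frac{6865}{31}} = - \frac{31}{6865}$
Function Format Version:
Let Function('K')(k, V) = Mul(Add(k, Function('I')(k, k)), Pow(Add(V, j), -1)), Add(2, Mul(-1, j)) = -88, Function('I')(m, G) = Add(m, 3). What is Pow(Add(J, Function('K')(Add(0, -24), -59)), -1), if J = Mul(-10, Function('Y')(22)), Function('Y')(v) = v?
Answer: Rational(-31, 6865) ≈ -0.0045157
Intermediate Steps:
Function('I')(m, G) = Add(3, m)
j = 90 (j = Add(2, Mul(-1, -88)) = Add(2, 88) = 90)
Function('K')(k, V) = Mul(Pow(Add(90, V), -1), Add(3, Mul(2, k))) (Function('K')(k, V) = Mul(Add(k, Add(3, k)), Pow(Add(V, 90), -1)) = Mul(Add(3, Mul(2, k)), Pow(Add(90, V), -1)) = Mul(Pow(Add(90, V), -1), Add(3, Mul(2, k))))
J = -220 (J = Mul(-10, 22) = -220)
Pow(Add(J, Function('K')(Add(0, -24), -59)), -1) = Pow(Add(-220, Mul(Pow(Add(90, -59), -1), Add(3, Mul(2, Add(0, -24))))), -1) = Pow(Add(-220, Mul(Pow(31, -1), Add(3, Mul(2, -24)))), -1) = Pow(Add(-220, Mul(Rational(1, 31), Add(3, -48))), -1) = Pow(Add(-220, Mul(Rational(1, 31), -45)), -1) = Pow(Add(-220, Rational(-45, 31)), -1) = Pow(Rational(-6865, 31), -1) = Rational(-31, 6865)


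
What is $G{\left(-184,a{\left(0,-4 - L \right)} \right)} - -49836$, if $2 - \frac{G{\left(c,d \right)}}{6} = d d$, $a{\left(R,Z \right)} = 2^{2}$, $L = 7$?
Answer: $49752$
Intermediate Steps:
$a{\left(R,Z \right)} = 4$
$G{\left(c,d \right)} = 12 - 6 d^{2}$ ($G{\left(c,d \right)} = 12 - 6 d d = 12 - 6 d^{2}$)
$G{\left(-184,a{\left(0,-4 - L \right)} \right)} - -49836 = \left(12 - 6 \cdot 4^{2}\right) - -49836 = \left(12 - 96\right) + 49836 = -84 + 49836 = 49752$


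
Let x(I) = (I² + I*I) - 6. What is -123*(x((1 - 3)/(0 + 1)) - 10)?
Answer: 984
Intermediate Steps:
x(I) = -6 + 2*I² (x(I) = (I² + I²) - 6 = 2*I² - 6 = -6 + 2*I²)
-123*(x((1 - 3)/(0 + 1)) - 10) = -123*((-6 + 2*((1 - 3)/(0 + 1))²) - 10) = -123*((-6 + 2*(-2/1)²) - 10) = -123*((-6 + 2*(-2*1)²) - 10) = -123*((-6 + 2*(-2)²) - 10) = -123*((-6 + 2*4) - 10) = -123*((-6 + 8) - 10) = -123*(2 - 10) = -123*(-8) = 984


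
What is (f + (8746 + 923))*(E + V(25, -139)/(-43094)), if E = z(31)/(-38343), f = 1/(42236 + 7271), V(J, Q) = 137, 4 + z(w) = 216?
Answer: -3443866780619048/40901525975847 ≈ -84.199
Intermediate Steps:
z(w) = 212 (z(w) = -4 + 216 = 212)
f = 1/49507 ≈ 2.0199e-5
E = -212/38343 (E = 212/(-38343) = 212*(-1/38343) = -212/38343 ≈ -0.0055290)
(f + (8746 + 923))*(E + V(25, -139)/(-43094)) = (1/49507 + (8746 + 923))*(-212/38343 + 137/(-43094)) = (1/49507 + 9669)*(-212/38343 + 137*(-1/43094)) = 478683184*(-212/38343 - 137/43094)/49507 = (478683184/49507)*(-14388919/1652353242) = -3443866780619048/40901525975847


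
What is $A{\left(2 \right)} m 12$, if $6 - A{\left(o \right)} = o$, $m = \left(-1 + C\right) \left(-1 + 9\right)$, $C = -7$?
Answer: $-3072$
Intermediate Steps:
$m = -64$ ($m = \left(-1 - 7\right) \left(-1 + 9\right) = \left(-8\right) 8 = -64$)
$A{\left(o \right)} = 6 - o$
$A{\left(2 \right)} m 12 = \left(6 - 2\right) \left(-64\right) 12 = 4 \left(-64\right) 12 = \left(-256\right) 12 = -3072$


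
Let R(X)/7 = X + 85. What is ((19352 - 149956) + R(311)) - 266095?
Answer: -393927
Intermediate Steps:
R(X) = 595 + 7*X (R(X) = 7*(X + 85) = 7*(85 + X) = 595 + 7*X)
((19352 - 149956) + R(311)) - 266095 = ((19352 - 149956) + (595 + 7*311)) - 266095 = (-130604 + (595 + 2177)) - 266095 = (-130604 + 2772) - 266095 = -127832 - 266095 = -393927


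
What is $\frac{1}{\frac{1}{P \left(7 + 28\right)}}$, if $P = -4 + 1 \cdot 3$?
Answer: $-35$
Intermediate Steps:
$P = -1$ ($P = -4 + 3 = -1$)
$\frac{1}{\frac{1}{P \left(7 + 28\right)}} = \frac{1}{\frac{1}{\left(-1\right) \left(7 + 28\right)}} = \frac{1}{\frac{1}{\left(-1\right) 35}} = \frac{1}{\frac{1}{-35}} = \frac{1}{- \frac{1}{35}} = -35$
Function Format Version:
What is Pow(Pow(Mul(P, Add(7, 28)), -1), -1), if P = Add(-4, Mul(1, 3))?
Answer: -35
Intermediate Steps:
P = -1 (P = Add(-4, 3) = -1)
Pow(Pow(Mul(P, Add(7, 28)), -1), -1) = Pow(Pow(Mul(-1, Add(7, 28)), -1), -1) = Pow(Pow(Mul(-1, 35), -1), -1) = Pow(Pow(-35, -1), -1) = Pow(Rational(-1, 35), -1) = -35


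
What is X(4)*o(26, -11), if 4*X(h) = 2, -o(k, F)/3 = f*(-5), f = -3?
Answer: -45/2 ≈ -22.500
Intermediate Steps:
o(k, F) = -45 (o(k, F) = -(-9)*(-5) = -3*15 = -45)
X(h) = ½ (X(h) = (¼)*2 = ½)
X(4)*o(26, -11) = (½)*(-45) = -45/2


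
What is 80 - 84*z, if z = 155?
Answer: -12940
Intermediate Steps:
80 - 84*z = 80 - 84*155 = 80 - 13020 = -12940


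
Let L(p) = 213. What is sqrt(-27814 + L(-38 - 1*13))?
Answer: I*sqrt(27601) ≈ 166.14*I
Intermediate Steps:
sqrt(-27814 + L(-38 - 1*13)) = sqrt(-27814 + 213) = sqrt(-27601) = I*sqrt(27601)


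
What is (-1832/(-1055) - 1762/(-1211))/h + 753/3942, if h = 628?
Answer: 25843013251/131783678145 ≈ 0.19610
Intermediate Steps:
(-1832/(-1055) - 1762/(-1211))/h + 753/3942 = (-1832/(-1055) - 1762/(-1211))/628 + 753/3942 = (-1832*(-1/1055) - 1762*(-1/1211))*(1/628) + 753*(1/3942) = (1832/1055 + 1762/1211)*(1/628) + 251/1314 = (4077462/1277605)*(1/628) + 251/1314 = 2038731/401167970 + 251/1314 = 25843013251/131783678145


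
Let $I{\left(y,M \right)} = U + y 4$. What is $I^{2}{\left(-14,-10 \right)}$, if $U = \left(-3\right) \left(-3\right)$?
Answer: $2209$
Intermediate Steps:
$U = 9$
$I{\left(y,M \right)} = 9 + 4 y$ ($I{\left(y,M \right)} = 9 + y 4 = 9 + 4 y$)
$I^{2}{\left(-14,-10 \right)} = \left(9 + 4 \left(-14\right)\right)^{2} = \left(9 - 56\right)^{2} = \left(-47\right)^{2} = 2209$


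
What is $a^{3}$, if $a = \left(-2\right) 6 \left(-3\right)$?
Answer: $46656$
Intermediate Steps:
$a = 36$ ($a = \left(-12\right) \left(-3\right) = 36$)
$a^{3} = 36^{3} = 46656$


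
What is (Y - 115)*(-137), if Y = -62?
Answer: 24249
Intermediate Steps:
(Y - 115)*(-137) = (-62 - 115)*(-137) = -177*(-137) = 24249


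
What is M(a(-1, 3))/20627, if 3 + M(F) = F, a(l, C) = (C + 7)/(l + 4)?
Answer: 1/61881 ≈ 1.6160e-5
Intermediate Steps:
a(l, C) = (7 + C)/(4 + l)
M(F) = -3 + F
M(a(-1, 3))/20627 = (-3 + (7 + 3)/(4 - 1))/20627 = (-3 + 10/3)*(1/20627) = (1/3)*(1/20627) = 1/61881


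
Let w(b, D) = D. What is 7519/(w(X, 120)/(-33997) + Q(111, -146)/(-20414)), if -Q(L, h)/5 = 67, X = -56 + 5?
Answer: 5218296965402/8939315 ≈ 5.8375e+5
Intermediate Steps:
X = -51
Q(L, h) = -335 (Q(L, h) = -5*67 = -335)
7519/(w(X, 120)/(-33997) + Q(111, -146)/(-20414)) = 7519/(120/(-33997) - 335/(-20414)) = 7519/(120*(-1/33997) - 335*(-1/20414)) = 7519/(-120/33997 + 335/20414) = 7519/(8939315/694014758) = 7519*(694014758/8939315) = 5218296965402/8939315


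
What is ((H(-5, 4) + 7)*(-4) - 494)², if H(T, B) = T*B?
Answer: 195364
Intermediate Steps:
H(T, B) = B*T
((H(-5, 4) + 7)*(-4) - 494)² = ((4*(-5) + 7)*(-4) - 494)² = ((-20 + 7)*(-4) - 494)² = (-13*(-4) - 494)² = (52 - 494)² = (-442)² = 195364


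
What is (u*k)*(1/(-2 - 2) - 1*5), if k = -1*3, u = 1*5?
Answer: 315/4 ≈ 78.750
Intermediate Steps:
u = 5
k = -3
(u*k)*(1/(-2 - 2) - 1*5) = (5*(-3))*(1/(-2 - 2) - 1*5) = -15*(1/(-4) - 5) = -15*(-¼ - 5) = -15*(-21/4) = 315/4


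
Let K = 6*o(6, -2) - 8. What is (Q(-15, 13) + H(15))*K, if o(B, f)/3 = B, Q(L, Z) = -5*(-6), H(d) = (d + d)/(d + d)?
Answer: 3100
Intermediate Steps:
H(d) = 1 (H(d) = (2*d)/((2*d)) = (2*d)*(1/(2*d)) = 1)
Q(L, Z) = 30
o(B, f) = 3*B
K = 100 (K = 6*(3*6) - 8 = 6*18 - 8 = 108 - 8 = 100)
(Q(-15, 13) + H(15))*K = (30 + 1)*100 = 31*100 = 3100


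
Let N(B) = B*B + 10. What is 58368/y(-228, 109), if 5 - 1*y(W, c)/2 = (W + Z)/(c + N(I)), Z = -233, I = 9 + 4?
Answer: 8404992/1901 ≈ 4421.4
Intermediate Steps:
I = 13
N(B) = 10 + B² (N(B) = B² + 10 = 10 + B²)
y(W, c) = 10 - 2*(-233 + W)/(179 + c) (y(W, c) = 10 - 2*(W - 233)/(c + (10 + 13²)) = 10 - 2*(-233 + W)/(c + (10 + 169)) = 10 - 2*(-233 + W)/(c + 179) = 10 - 2*(-233 + W)/(179 + c))
58368/y(-228, 109) = 58368/((2*(1128 - 1*(-228) + 5*109)/(179 + 109))) = 58368/((2*(1128 + 228 + 545)/288)) = 58368/((2*(1/288)*1901)) = 58368/(1901/144) = 58368*(144/1901) = 8404992/1901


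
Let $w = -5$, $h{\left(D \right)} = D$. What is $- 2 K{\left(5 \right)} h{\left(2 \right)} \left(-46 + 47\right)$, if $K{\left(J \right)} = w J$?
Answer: $100$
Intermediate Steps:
$K{\left(J \right)} = - 5 J$
$- 2 K{\left(5 \right)} h{\left(2 \right)} \left(-46 + 47\right) = - 2 \left(\left(-5\right) 5\right) 2 \left(-46 + 47\right) = \left(-2\right) \left(-25\right) 2 \cdot 1 = 50 \cdot 2 \cdot 1 = 100 \cdot 1 = 100$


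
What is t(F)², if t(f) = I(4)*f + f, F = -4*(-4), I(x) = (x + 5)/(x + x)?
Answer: 1156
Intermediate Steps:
I(x) = (5 + x)/(2*x) (I(x) = (5 + x)/((2*x)) = (5 + x)*(1/(2*x)) = (5 + x)/(2*x))
F = 16
t(f) = 17*f/8 (t(f) = ((½)*(5 + 4)/4)*f + f = ((½)*(¼)*9)*f + f = 9*f/8 + f = 17*f/8)
t(F)² = ((17/8)*16)² = 34² = 1156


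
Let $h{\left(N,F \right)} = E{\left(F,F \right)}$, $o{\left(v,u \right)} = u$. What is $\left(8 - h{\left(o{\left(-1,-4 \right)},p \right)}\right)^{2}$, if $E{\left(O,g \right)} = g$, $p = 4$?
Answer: $16$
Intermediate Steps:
$h{\left(N,F \right)} = F$
$\left(8 - h{\left(o{\left(-1,-4 \right)},p \right)}\right)^{2} = \left(8 - 4\right)^{2} = 4^{2} = 16$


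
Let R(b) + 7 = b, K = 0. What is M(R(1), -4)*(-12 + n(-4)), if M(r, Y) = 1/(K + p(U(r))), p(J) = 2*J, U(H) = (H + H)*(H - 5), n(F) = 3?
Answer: -3/88 ≈ -0.034091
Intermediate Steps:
U(H) = 2*H*(-5 + H) (U(H) = (2*H)*(-5 + H) = 2*H*(-5 + H))
R(b) = -7 + b
M(r, Y) = 1/(4*r*(-5 + r)) (M(r, Y) = 1/(0 + 2*(2*r*(-5 + r))) = 1/(0 + 4*r*(-5 + r)) = 1/(4*r*(-5 + r)))
M(R(1), -4)*(-12 + n(-4)) = (1/(4*(-7 + 1)*(-5 + (-7 + 1))))*(-12 + 3) = ((1/4)/(-6*(-5 - 6)))*(-9) = ((1/4)*(-1/6)/(-11))*(-9) = ((1/4)*(-1/6)*(-1/11))*(-9) = (1/264)*(-9) = -3/88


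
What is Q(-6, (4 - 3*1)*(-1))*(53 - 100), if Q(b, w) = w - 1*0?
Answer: 47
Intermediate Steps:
Q(b, w) = w (Q(b, w) = w + 0 = w)
Q(-6, (4 - 3*1)*(-1))*(53 - 100) = ((4 - 3*1)*(-1))*(53 - 100) = ((4 - 3)*(-1))*(-47) = (1*(-1))*(-47) = -1*(-47) = 47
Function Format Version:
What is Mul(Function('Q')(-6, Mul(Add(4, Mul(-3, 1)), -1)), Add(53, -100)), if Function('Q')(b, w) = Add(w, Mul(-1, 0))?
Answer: 47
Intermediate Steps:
Function('Q')(b, w) = w (Function('Q')(b, w) = Add(w, 0) = w)
Mul(Function('Q')(-6, Mul(Add(4, Mul(-3, 1)), -1)), Add(53, -100)) = Mul(Mul(Add(4, Mul(-3, 1)), -1), Add(53, -100)) = Mul(Mul(Add(4, -3), -1), -47) = Mul(Mul(1, -1), -47) = Mul(-1, -47) = 47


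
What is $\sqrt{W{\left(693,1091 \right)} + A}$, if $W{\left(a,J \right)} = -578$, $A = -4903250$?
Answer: $2 i \sqrt{1225957} \approx 2214.5 i$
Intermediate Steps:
$\sqrt{W{\left(693,1091 \right)} + A} = \sqrt{-578 - 4903250} = \sqrt{-4903828} = 2 i \sqrt{1225957}$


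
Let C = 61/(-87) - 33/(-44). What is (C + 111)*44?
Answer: 425095/87 ≈ 4886.1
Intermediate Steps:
C = 17/348 (C = 61*(-1/87) - 33*(-1/44) = -61/87 + ¾ = 17/348 ≈ 0.048851)
(C + 111)*44 = (17/348 + 111)*44 = (38645/348)*44 = 425095/87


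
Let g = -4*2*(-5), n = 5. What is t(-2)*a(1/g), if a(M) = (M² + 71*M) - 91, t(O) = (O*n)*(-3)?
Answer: -428277/160 ≈ -2676.7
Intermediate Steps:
t(O) = -15*O (t(O) = (O*5)*(-3) = (5*O)*(-3) = -15*O)
g = 40 (g = -8*(-5) = 40)
a(M) = -91 + M² + 71*M
t(-2)*a(1/g) = (-15*(-2))*(-91 + (1/40)² + 71/40) = 30*(-91 + (1/40)² + 71*(1/40)) = 30*(-91 + 1/1600 + 71/40) = 30*(-142759/1600) = -428277/160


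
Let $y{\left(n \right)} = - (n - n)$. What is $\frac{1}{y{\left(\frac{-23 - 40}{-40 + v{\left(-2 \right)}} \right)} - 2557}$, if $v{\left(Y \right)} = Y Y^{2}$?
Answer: $- \frac{1}{2557} \approx -0.00039108$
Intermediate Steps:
$v{\left(Y \right)} = Y^{3}$
$y{\left(n \right)} = 0$ ($y{\left(n \right)} = \left(-1\right) 0 = 0$)
$\frac{1}{y{\left(\frac{-23 - 40}{-40 + v{\left(-2 \right)}} \right)} - 2557} = \frac{1}{0 - 2557} = \frac{1}{-2557} = - \frac{1}{2557}$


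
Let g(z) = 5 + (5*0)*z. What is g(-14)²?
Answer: 25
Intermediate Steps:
g(z) = 5 (g(z) = 5 + 0*z = 5 + 0 = 5)
g(-14)² = 5² = 25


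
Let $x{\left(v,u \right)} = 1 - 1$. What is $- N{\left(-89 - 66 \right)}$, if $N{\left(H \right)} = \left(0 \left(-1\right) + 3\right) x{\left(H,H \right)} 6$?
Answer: $0$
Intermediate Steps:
$x{\left(v,u \right)} = 0$ ($x{\left(v,u \right)} = 1 - 1 = 0$)
$N{\left(H \right)} = 0$ ($N{\left(H \right)} = \left(0 \left(-1\right) + 3\right) 0 \cdot 6 = \left(0 + 3\right) 0 \cdot 6 = 3 \cdot 0 \cdot 6 = 0 \cdot 6 = 0$)
$- N{\left(-89 - 66 \right)} = \left(-1\right) 0 = 0$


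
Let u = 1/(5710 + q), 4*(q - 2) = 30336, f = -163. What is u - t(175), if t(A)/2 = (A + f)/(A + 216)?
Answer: -318713/5198736 ≈ -0.061306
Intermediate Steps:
q = 7586 (q = 2 + (¼)*30336 = 2 + 7584 = 7586)
u = 1/13296 (u = 1/(5710 + 7586) = 1/13296 ≈ 7.5211e-5)
t(A) = 2*(-163 + A)/(216 + A) (t(A) = 2*((A - 163)/(A + 216)) = 2*((-163 + A)/(216 + A)) = 2*(-163 + A)/(216 + A))
u - t(175) = 1/13296 - 2*(-163 + 175)/(216 + 175) = 1/13296 - 2*12/391 = 1/13296 - 1*24/391 = 1/13296 - 24/391 = -318713/5198736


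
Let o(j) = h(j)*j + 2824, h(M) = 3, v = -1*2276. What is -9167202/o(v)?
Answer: 416691/182 ≈ 2289.5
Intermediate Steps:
v = -2276
o(j) = 2824 + 3*j (o(j) = 3*j + 2824 = 2824 + 3*j)
-9167202/o(v) = -9167202/(2824 + 3*(-2276)) = -9167202/(2824 - 6828) = -9167202/(-4004) = -9167202*(-1/4004) = 416691/182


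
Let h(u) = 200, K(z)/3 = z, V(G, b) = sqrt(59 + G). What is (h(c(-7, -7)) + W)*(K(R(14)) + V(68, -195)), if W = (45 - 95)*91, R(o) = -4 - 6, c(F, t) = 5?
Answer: 130500 - 4350*sqrt(127) ≈ 81478.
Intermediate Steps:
R(o) = -10
K(z) = 3*z
W = -4550 (W = -50*91 = -4550)
(h(c(-7, -7)) + W)*(K(R(14)) + V(68, -195)) = (200 - 4550)*(3*(-10) + sqrt(59 + 68)) = -4350*(-30 + sqrt(127)) = 130500 - 4350*sqrt(127)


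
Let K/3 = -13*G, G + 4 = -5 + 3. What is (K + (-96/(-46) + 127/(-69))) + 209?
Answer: 30584/69 ≈ 443.25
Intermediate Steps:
G = -6 (G = -4 + (-5 + 3) = -4 - 2 = -6)
K = 234 (K = 3*(-13*(-6)) = 3*78 = 234)
(K + (-96/(-46) + 127/(-69))) + 209 = (234 + (-96/(-46) + 127/(-69))) + 209 = (234 + (-96*(-1/46) + 127*(-1/69))) + 209 = (234 + (48/23 - 127/69)) + 209 = (234 + 17/69) + 209 = 16163/69 + 209 = 30584/69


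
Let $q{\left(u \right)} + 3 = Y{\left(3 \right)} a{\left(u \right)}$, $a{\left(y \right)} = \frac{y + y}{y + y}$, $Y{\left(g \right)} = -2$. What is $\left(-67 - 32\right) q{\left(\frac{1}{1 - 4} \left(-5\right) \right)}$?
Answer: $495$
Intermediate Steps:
$a{\left(y \right)} = 1$ ($a{\left(y \right)} = \frac{2 y}{2 y} = 2 y \frac{1}{2 y} = 1$)
$q{\left(u \right)} = -5$ ($q{\left(u \right)} = -3 - 2 = -5$)
$\left(-67 - 32\right) q{\left(\frac{1}{1 - 4} \left(-5\right) \right)} = \left(-67 - 32\right) \left(-5\right) = \left(-99\right) \left(-5\right) = 495$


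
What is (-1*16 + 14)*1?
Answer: -2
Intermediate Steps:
(-1*16 + 14)*1 = (-16 + 14)*1 = -2*1 = -2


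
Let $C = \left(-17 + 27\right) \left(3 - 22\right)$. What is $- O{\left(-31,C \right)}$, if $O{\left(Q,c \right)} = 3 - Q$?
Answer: $-34$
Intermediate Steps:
$C = -190$ ($C = 10 \left(-19\right) = -190$)
$- O{\left(-31,C \right)} = - (3 - -31) = - (3 + 31) = \left(-1\right) 34 = -34$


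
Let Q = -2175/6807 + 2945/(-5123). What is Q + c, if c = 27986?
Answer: 325301302402/11624087 ≈ 27985.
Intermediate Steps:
Q = -10396380/11624087 (Q = -2175*1/6807 + 2945*(-1/5123) = -725/2269 - 2945/5123 = -10396380/11624087 ≈ -0.89438)
Q + c = -10396380/11624087 + 27986 = 325301302402/11624087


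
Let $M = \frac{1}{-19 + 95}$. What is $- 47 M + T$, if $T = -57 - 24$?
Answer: $- \frac{6203}{76} \approx -81.618$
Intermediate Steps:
$M = \frac{1}{76} \approx 0.013158$
$T = -81$
$- 47 M + T = \left(-47\right) \frac{1}{76} - 81 = - \frac{47}{76} - 81 = - \frac{6203}{76}$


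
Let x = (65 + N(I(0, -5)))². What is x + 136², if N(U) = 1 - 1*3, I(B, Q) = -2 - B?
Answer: 22465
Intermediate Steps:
N(U) = -2 (N(U) = 1 - 3 = -2)
x = 3969 (x = (65 - 2)² = 63² = 3969)
x + 136² = 3969 + 136² = 3969 + 18496 = 22465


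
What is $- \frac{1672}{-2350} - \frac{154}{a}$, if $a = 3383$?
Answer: $\frac{2647238}{3975025} \approx 0.66597$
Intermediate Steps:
$- \frac{1672}{-2350} - \frac{154}{a} = - \frac{1672}{-2350} - \frac{154}{3383} = \left(-1672\right) \left(- \frac{1}{2350}\right) - \frac{154}{3383} = \frac{836}{1175} - \frac{154}{3383} = \frac{2647238}{3975025}$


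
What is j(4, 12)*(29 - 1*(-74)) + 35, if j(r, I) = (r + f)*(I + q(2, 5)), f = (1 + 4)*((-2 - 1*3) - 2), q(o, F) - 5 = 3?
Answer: -63825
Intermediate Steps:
q(o, F) = 8 (q(o, F) = 5 + 3 = 8)
f = -35 (f = 5*((-2 - 3) - 2) = 5*(-5 - 2) = 5*(-7) = -35)
j(r, I) = (-35 + r)*(8 + I) (j(r, I) = (r - 35)*(I + 8) = (-35 + r)*(8 + I))
j(4, 12)*(29 - 1*(-74)) + 35 = (-280 - 35*12 + 8*4 + 12*4)*(29 - 1*(-74)) + 35 = (-280 - 420 + 32 + 48)*(29 + 74) + 35 = -620*103 + 35 = -63860 + 35 = -63825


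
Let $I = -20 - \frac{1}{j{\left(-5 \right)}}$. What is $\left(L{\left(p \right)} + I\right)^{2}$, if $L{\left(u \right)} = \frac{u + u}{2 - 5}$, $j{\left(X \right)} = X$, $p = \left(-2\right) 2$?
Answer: $\frac{66049}{225} \approx 293.55$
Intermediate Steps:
$p = -4$
$L{\left(u \right)} = - \frac{2 u}{3}$ ($L{\left(u \right)} = \frac{2 u}{-3} = 2 u \left(- \frac{1}{3}\right) = - \frac{2 u}{3}$)
$I = - \frac{99}{5}$ ($I = -20 - \frac{1}{-5} = -20 - - \frac{1}{5} = -20 + \frac{1}{5} = - \frac{99}{5} \approx -19.8$)
$\left(L{\left(p \right)} + I\right)^{2} = \left(\left(- \frac{2}{3}\right) \left(-4\right) - \frac{99}{5}\right)^{2} = \left(\frac{8}{3} - \frac{99}{5}\right)^{2} = \left(- \frac{257}{15}\right)^{2} = \frac{66049}{225}$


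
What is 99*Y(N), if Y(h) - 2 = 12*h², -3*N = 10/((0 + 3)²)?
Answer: 9746/27 ≈ 360.96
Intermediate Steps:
N = -10/27 (N = -10/(3*((0 + 3)²)) = -10/(3*(3²)) = -10/(3*9) = -⅓*10/9 = -10/27 ≈ -0.37037)
Y(h) = 2 + 12*h²
99*Y(N) = 99*(2 + 12*(-10/27)²) = 99*(2 + 12*(100/729)) = 99*(2 + 400/243) = 99*(886/243) = 9746/27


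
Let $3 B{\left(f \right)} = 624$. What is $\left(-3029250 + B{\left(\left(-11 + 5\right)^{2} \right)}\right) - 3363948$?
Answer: $-6392990$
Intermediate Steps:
$B{\left(f \right)} = 208$ ($B{\left(f \right)} = \frac{1}{3} \cdot 624 = 208$)
$\left(-3029250 + B{\left(\left(-11 + 5\right)^{2} \right)}\right) - 3363948 = \left(-3029250 + 208\right) - 3363948 = -3029042 - 3363948 = -6392990$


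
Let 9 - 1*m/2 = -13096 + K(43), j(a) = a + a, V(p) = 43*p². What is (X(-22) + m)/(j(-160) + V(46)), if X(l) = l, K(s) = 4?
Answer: 6545/22667 ≈ 0.28875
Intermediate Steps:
j(a) = 2*a
m = 26202 (m = 18 - 2*(-13096 + 4) = 18 - 2*(-13092) = 18 + 26184 = 26202)
(X(-22) + m)/(j(-160) + V(46)) = (-22 + 26202)/(2*(-160) + 43*46²) = 26180/(-320 + 43*2116) = 26180/(-320 + 90988) = 26180/90668 = 26180*(1/90668) = 6545/22667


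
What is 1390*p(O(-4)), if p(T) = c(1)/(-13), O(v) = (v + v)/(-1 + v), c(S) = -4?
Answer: 5560/13 ≈ 427.69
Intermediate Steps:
O(v) = 2*v/(-1 + v) (O(v) = (2*v)/(-1 + v) = 2*v/(-1 + v))
p(T) = 4/13 (p(T) = -4/(-13) = -4*(-1/13) = 4/13)
1390*p(O(-4)) = 1390*(4/13) = 5560/13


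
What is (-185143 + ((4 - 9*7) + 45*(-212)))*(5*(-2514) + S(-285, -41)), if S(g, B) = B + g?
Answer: 2511392832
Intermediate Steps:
(-185143 + ((4 - 9*7) + 45*(-212)))*(5*(-2514) + S(-285, -41)) = (-185143 + ((4 - 9*7) + 45*(-212)))*(5*(-2514) + (-41 - 285)) = (-185143 + ((4 - 63) - 9540))*(-12570 - 326) = (-185143 + (-59 - 9540))*(-12896) = (-185143 - 9599)*(-12896) = -194742*(-12896) = 2511392832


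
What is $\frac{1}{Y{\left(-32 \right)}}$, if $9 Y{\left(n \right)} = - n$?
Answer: $\frac{9}{32} \approx 0.28125$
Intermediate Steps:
$Y{\left(n \right)} = - \frac{n}{9}$ ($Y{\left(n \right)} = \frac{\left(-1\right) n}{9} = - \frac{n}{9}$)
$\frac{1}{Y{\left(-32 \right)}} = \frac{1}{\left(- \frac{1}{9}\right) \left(-32\right)} = \frac{1}{\frac{32}{9}} = \frac{9}{32}$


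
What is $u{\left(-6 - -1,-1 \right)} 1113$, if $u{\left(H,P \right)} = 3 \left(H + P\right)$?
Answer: $-20034$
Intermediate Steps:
$u{\left(H,P \right)} = 3 H + 3 P$
$u{\left(-6 - -1,-1 \right)} 1113 = \left(3 \left(-6 - -1\right) + 3 \left(-1\right)\right) 1113 = \left(3 \left(-6 + 1\right) - 3\right) 1113 = \left(3 \left(-5\right) - 3\right) 1113 = \left(-15 - 3\right) 1113 = \left(-18\right) 1113 = -20034$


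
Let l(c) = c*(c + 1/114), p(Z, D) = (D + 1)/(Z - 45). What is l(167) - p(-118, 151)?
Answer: 518277947/18582 ≈ 27891.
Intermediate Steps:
p(Z, D) = (1 + D)/(-45 + Z)
l(c) = c*(1/114 + c) (l(c) = c*(c + 1/114) = c*(1/114 + c))
l(167) - p(-118, 151) = 167*(1/114 + 167) - (1 + 151)/(-45 - 118) = 167*(19039/114) - 152/(-163) = 3179513/114 - (-1)*152/163 = 3179513/114 - 1*(-152/163) = 3179513/114 + 152/163 = 518277947/18582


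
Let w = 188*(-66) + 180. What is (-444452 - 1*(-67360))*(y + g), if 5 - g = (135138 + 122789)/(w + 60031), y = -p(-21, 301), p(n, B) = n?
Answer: -371417142492/47803 ≈ -7.7697e+6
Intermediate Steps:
w = -12228 (w = -12408 + 180 = -12228)
y = 21 (y = -1*(-21) = 21)
g = -18912/47803 (g = 5 - (135138 + 122789)/(-12228 + 60031) = 5 - 257927/47803 = -18912/47803 ≈ -0.39562)
(-444452 - 1*(-67360))*(y + g) = (-444452 - 1*(-67360))*(21 - 18912/47803) = (-444452 + 67360)*(984951/47803) = -377092*984951/47803 = -371417142492/47803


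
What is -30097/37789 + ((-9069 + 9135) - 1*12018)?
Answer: -451684225/37789 ≈ -11953.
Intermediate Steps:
-30097/37789 + ((-9069 + 9135) - 1*12018) = -30097*1/37789 + (66 - 12018) = -30097/37789 - 11952 = -451684225/37789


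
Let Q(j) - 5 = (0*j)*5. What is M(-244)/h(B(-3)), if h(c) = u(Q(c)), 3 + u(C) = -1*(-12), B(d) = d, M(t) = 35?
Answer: 35/9 ≈ 3.8889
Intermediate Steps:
Q(j) = 5 (Q(j) = 5 + (0*j)*5 = 5 + 0*5 = 5 + 0 = 5)
u(C) = 9 (u(C) = -3 - 1*(-12) = -3 + 12 = 9)
h(c) = 9
M(-244)/h(B(-3)) = 35/9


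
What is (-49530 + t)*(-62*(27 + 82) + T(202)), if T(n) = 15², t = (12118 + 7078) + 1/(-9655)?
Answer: 1913350878943/9655 ≈ 1.9817e+8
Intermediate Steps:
t = 185337379/9655 (t = 19196 - 1/9655 = 185337379/9655 ≈ 19196.)
T(n) = 225
(-49530 + t)*(-62*(27 + 82) + T(202)) = (-49530 + 185337379/9655)*(-62*(27 + 82) + 225) = -292874771*(-62*109 + 225)/9655 = -292874771*(-6758 + 225)/9655 = -292874771/9655*(-6533) = 1913350878943/9655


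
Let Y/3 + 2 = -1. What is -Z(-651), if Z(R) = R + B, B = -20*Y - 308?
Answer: 779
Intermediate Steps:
Y = -9 (Y = -6 + 3*(-1) = -6 - 3 = -9)
B = -128 (B = -20*(-9) - 308 = 180 - 308 = -128)
Z(R) = -128 + R (Z(R) = R - 128 = -128 + R)
-Z(-651) = -(-128 - 651) = -1*(-779) = 779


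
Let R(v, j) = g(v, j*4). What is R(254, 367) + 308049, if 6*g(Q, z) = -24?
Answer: 308045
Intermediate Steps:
g(Q, z) = -4 (g(Q, z) = (⅙)*(-24) = -4)
R(v, j) = -4
R(254, 367) + 308049 = -4 + 308049 = 308045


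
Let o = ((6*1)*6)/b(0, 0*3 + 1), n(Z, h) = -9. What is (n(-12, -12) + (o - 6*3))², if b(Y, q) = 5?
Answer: 9801/25 ≈ 392.04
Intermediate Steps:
o = 36/5 (o = ((6*1)*6)/5 = (6*6)*(⅕) = 36*(⅕) = 36/5 ≈ 7.2000)
(n(-12, -12) + (o - 6*3))² = (-9 + (36/5 - 6*3))² = (-9 + (36/5 - 18))² = (-9 - 54/5)² = (-99/5)² = 9801/25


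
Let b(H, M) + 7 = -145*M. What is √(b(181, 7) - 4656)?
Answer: I*√5678 ≈ 75.353*I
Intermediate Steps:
b(H, M) = -7 - 145*M
√(b(181, 7) - 4656) = √((-7 - 145*7) - 4656) = √((-7 - 1015) - 4656) = √(-1022 - 4656) = √(-5678) = I*√5678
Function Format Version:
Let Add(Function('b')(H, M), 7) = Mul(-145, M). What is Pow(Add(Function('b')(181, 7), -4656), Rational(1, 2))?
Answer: Mul(I, Pow(5678, Rational(1, 2))) ≈ Mul(75.353, I)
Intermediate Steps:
Function('b')(H, M) = Add(-7, Mul(-145, M))
Pow(Add(Function('b')(181, 7), -4656), Rational(1, 2)) = Pow(Add(Add(-7, Mul(-145, 7)), -4656), Rational(1, 2)) = Pow(Add(Add(-7, -1015), -4656), Rational(1, 2)) = Pow(Add(-1022, -4656), Rational(1, 2)) = Pow(-5678, Rational(1, 2)) = Mul(I, Pow(5678, Rational(1, 2)))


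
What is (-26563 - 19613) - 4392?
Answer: -50568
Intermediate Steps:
(-26563 - 19613) - 4392 = -46176 - 4392 = -50568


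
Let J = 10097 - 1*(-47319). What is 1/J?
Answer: 1/57416 ≈ 1.7417e-5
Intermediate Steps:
J = 57416 (J = 10097 + 47319 = 57416)
1/J = 1/57416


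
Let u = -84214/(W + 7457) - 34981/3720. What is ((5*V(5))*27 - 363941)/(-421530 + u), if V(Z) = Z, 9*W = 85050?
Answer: 22847266334640/26512629381047 ≈ 0.86175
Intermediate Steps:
W = 9450 (W = (1/9)*85050 = 9450)
u = -904699847/62894040 (u = -84214/(9450 + 7457) - 34981/3720 = -84214/16907 - 34981*1/3720 = -84214*1/16907 - 34981/3720 = -84214/16907 - 34981/3720 = -904699847/62894040 ≈ -14.385)
((5*V(5))*27 - 363941)/(-421530 + u) = ((5*5)*27 - 363941)/(-421530 - 904699847/62894040) = (25*27 - 363941)/(-26512629381047/62894040) = (675 - 363941)*(-62894040/26512629381047) = -363266*(-62894040/26512629381047) = 22847266334640/26512629381047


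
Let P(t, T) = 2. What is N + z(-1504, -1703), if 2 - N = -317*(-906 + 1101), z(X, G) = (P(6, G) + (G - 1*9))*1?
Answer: 60107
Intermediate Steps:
z(X, G) = -7 + G (z(X, G) = (2 + (G - 1*9))*1 = (2 + (G - 9))*1 = (2 + (-9 + G))*1 = (-7 + G)*1 = -7 + G)
N = 61817 (N = 2 - (-317)*(-906 + 1101) = 2 - (-317)*195 = 2 - 1*(-61815) = 2 + 61815 = 61817)
N + z(-1504, -1703) = 61817 + (-7 - 1703) = 61817 - 1710 = 60107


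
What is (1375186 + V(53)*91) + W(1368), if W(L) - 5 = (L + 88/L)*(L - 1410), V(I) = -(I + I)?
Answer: 74560919/57 ≈ 1.3081e+6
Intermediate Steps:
V(I) = -2*I
W(L) = 5 + (-1410 + L)*(L + 88/L) (W(L) = 5 + (L + 88/L)*(L - 1410) = 5 + (L + 88/L)*(-1410 + L) = 5 + (-1410 + L)*(L + 88/L))
(1375186 + V(53)*91) + W(1368) = (1375186 - 2*53*91) + (93 + 1368² - 124080/1368 - 1410*1368) = (1375186 - 106*91) + (93 + 1871424 - 124080*1/1368 - 1928880) = (1375186 - 9646) + (93 + 1871424 - 5170/57 - 1928880) = 1365540 - 3274861/57 = 74560919/57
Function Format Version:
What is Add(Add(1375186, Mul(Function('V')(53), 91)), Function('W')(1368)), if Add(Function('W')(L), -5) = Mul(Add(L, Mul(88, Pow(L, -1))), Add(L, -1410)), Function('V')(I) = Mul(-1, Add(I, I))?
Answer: Rational(74560919, 57) ≈ 1.3081e+6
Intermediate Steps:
Function('V')(I) = Mul(-2, I) (Function('V')(I) = Mul(-1, Mul(2, I)) = Mul(-2, I))
Function('W')(L) = Add(5, Mul(Add(-1410, L), Add(L, Mul(88, Pow(L, -1))))) (Function('W')(L) = Add(5, Mul(Add(L, Mul(88, Pow(L, -1))), Add(L, -1410))) = Add(5, Mul(Add(L, Mul(88, Pow(L, -1))), Add(-1410, L))) = Add(5, Mul(Add(-1410, L), Add(L, Mul(88, Pow(L, -1))))))
Add(Add(1375186, Mul(Function('V')(53), 91)), Function('W')(1368)) = Add(Add(1375186, Mul(Mul(-2, 53), 91)), Add(93, Pow(1368, 2), Mul(-124080, Pow(1368, -1)), Mul(-1410, 1368))) = Add(Add(1375186, Mul(-106, 91)), Add(93, 1871424, Mul(-124080, Rational(1, 1368)), -1928880)) = Add(Add(1375186, -9646), Add(93, 1871424, Rational(-5170, 57), -1928880)) = Add(1365540, Rational(-3274861, 57)) = Rational(74560919, 57)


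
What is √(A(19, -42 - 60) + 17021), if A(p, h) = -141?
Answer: 4*√1055 ≈ 129.92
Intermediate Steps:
√(A(19, -42 - 60) + 17021) = √(-141 + 17021) = √16880 = 4*√1055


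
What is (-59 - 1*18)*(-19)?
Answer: 1463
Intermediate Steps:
(-59 - 1*18)*(-19) = (-59 - 18)*(-19) = -77*(-19) = 1463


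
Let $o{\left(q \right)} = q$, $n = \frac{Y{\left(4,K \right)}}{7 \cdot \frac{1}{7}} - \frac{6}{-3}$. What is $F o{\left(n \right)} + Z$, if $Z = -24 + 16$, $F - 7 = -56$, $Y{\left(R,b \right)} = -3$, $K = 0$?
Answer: $41$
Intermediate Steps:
$F = -49$ ($F = 7 - 56 = -49$)
$n = -1$ ($n = - \frac{3}{7 \cdot \frac{1}{7}} - \frac{6}{-3} = - \frac{3}{7 \cdot \frac{1}{7}} - -2 = - \frac{3}{1} + 2 = \left(-3\right) 1 + 2 = -3 + 2 = -1$)
$Z = -8$
$F o{\left(n \right)} + Z = \left(-49\right) \left(-1\right) - 8 = 49 - 8 = 41$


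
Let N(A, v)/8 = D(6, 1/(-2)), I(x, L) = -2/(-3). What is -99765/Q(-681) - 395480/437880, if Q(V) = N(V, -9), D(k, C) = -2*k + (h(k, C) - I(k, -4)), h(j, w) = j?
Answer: 654960089/350304 ≈ 1869.7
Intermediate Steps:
I(x, L) = ⅔ (I(x, L) = -2*(-⅓) = ⅔)
D(k, C) = -⅔ - k (D(k, C) = -2*k + (k - 1*⅔) = -2*k + (k - ⅔) = -2*k + (-⅔ + k) = -⅔ - k)
N(A, v) = -160/3 (N(A, v) = 8*(-⅔ - 1*6) = 8*(-⅔ - 6) = 8*(-20/3) = -160/3)
Q(V) = -160/3
-99765/Q(-681) - 395480/437880 = -99765/(-160/3) - 395480/437880 = -99765*(-3/160) - 395480*1/437880 = 59859/32 - 9887/10947 = 654960089/350304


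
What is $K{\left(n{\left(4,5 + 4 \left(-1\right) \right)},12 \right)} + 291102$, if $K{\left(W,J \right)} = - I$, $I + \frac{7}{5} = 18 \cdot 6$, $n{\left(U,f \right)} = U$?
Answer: $\frac{1454977}{5} \approx 2.91 \cdot 10^{5}$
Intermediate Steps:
$I = \frac{533}{5}$ ($I = - \frac{7}{5} + 18 \cdot 6 = - \frac{7}{5} + 108 = \frac{533}{5} \approx 106.6$)
$K{\left(W,J \right)} = - \frac{533}{5}$ ($K{\left(W,J \right)} = \left(-1\right) \frac{533}{5} = - \frac{533}{5}$)
$K{\left(n{\left(4,5 + 4 \left(-1\right) \right)},12 \right)} + 291102 = - \frac{533}{5} + 291102 = \frac{1454977}{5}$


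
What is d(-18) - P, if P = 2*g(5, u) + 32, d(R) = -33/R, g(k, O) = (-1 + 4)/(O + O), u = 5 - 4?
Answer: -199/6 ≈ -33.167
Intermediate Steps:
u = 1
g(k, O) = 3/(2*O) (g(k, O) = 3/((2*O)) = 3*(1/(2*O)) = 3/(2*O))
P = 35 (P = 2*((3/2)/1) + 32 = 2*((3/2)*1) + 32 = 2*(3/2) + 32 = 3 + 32 = 35)
d(-18) - P = -33/(-18) - 1*35 = -33*(-1/18) - 35 = 11/6 - 35 = -199/6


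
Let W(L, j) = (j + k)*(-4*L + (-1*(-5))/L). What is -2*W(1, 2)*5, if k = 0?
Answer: -20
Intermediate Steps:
W(L, j) = j*(-4*L + 5/L) (W(L, j) = (j + 0)*(-4*L + (-1*(-5))/L) = j*(-4*L + 5/L))
-2*W(1, 2)*5 = -4*(5 - 4*1**2)/1*5 = -4*(5 - 4*1)*5 = -4*(5 - 4)*5 = -4*5 = -20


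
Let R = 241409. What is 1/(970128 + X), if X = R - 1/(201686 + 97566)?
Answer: 299252/362554870323 ≈ 8.2540e-7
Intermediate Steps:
X = 72242126067/299252 (X = 241409 - 1/(201686 + 97566) = 241409 - 1/299252 = 72242126067/299252 ≈ 2.4141e+5)
1/(970128 + X) = 1/(970128 + 72242126067/299252) = 1/(362554870323/299252) = 299252/362554870323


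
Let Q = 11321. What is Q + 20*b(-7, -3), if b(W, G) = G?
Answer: 11261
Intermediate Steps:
Q + 20*b(-7, -3) = 11321 + 20*(-3) = 11321 - 60 = 11261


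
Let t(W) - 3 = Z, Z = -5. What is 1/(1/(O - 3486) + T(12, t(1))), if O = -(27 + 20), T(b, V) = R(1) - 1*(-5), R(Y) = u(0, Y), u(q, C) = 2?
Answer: 3533/24730 ≈ 0.14286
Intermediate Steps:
R(Y) = 2
t(W) = -2 (t(W) = 3 - 5 = -2)
T(b, V) = 7 (T(b, V) = 2 - 1*(-5) = 2 + 5 = 7)
O = -47 (O = -1*47 = -47)
1/(1/(O - 3486) + T(12, t(1))) = 1/(1/(-47 - 3486) + 7) = 1/(1/(-3533) + 7) = 1/(-1/3533 + 7) = 1/(24730/3533) = 3533/24730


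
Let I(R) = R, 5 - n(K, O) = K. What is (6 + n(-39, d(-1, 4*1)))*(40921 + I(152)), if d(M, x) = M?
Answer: 2053650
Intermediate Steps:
n(K, O) = 5 - K
(6 + n(-39, d(-1, 4*1)))*(40921 + I(152)) = (6 + (5 - 1*(-39)))*(40921 + 152) = (6 + (5 + 39))*41073 = (6 + 44)*41073 = 50*41073 = 2053650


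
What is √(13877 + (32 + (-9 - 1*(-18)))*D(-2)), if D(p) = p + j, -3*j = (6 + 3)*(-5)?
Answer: √14410 ≈ 120.04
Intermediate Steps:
j = 15 (j = -(6 + 3)*(-5)/3 = -3*(-5) = -⅓*(-45) = 15)
D(p) = 15 + p (D(p) = p + 15 = 15 + p)
√(13877 + (32 + (-9 - 1*(-18)))*D(-2)) = √(13877 + (32 + (-9 - 1*(-18)))*(15 - 2)) = √(13877 + (32 + (-9 + 18))*13) = √(13877 + (32 + 9)*13) = √(13877 + 41*13) = √(13877 + 533) = √14410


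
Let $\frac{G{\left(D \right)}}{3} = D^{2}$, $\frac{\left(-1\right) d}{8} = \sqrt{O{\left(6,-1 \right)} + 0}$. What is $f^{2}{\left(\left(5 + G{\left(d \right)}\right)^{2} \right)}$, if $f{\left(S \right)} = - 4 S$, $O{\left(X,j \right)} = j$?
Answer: $19565295376$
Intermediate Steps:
$d = - 8 i$ ($d = - 8 \sqrt{-1 + 0} = - 8 \sqrt{-1} = - 8 i \approx - 8.0 i$)
$G{\left(D \right)} = 3 D^{2}$
$f^{2}{\left(\left(5 + G{\left(d \right)}\right)^{2} \right)} = \left(- 4 \left(5 + 3 \left(- 8 i\right)^{2}\right)^{2}\right)^{2} = \left(- 4 \left(5 + 3 \left(-64\right)\right)^{2}\right)^{2} = \left(- 4 \left(5 - 192\right)^{2}\right)^{2} = \left(- 4 \left(-187\right)^{2}\right)^{2} = \left(\left(-4\right) 34969\right)^{2} = \left(-139876\right)^{2} = 19565295376$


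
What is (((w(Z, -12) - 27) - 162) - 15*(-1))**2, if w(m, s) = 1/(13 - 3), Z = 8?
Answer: 3024121/100 ≈ 30241.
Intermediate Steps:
w(m, s) = 1/10
(((w(Z, -12) - 27) - 162) - 15*(-1))**2 = (((1/10 - 27) - 162) - 15*(-1))**2 = ((-269/10 - 162) + 15)**2 = (-1889/10 + 15)**2 = (-1739/10)**2 = 3024121/100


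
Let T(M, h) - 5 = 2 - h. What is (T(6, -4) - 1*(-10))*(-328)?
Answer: -6888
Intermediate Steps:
T(M, h) = 7 - h (T(M, h) = 5 + (2 - h) = 7 - h)
(T(6, -4) - 1*(-10))*(-328) = ((7 - 1*(-4)) - 1*(-10))*(-328) = ((7 + 4) + 10)*(-328) = (11 + 10)*(-328) = 21*(-328) = -6888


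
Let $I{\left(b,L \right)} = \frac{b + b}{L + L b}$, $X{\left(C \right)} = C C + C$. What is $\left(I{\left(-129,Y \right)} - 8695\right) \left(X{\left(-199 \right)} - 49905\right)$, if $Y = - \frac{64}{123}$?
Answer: $\frac{374228055261}{4096} \approx 9.1364 \cdot 10^{7}$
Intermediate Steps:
$X{\left(C \right)} = C + C^{2}$ ($X{\left(C \right)} = C^{2} + C = C + C^{2}$)
$Y = - \frac{64}{123}$ ($Y = \left(-64\right) \frac{1}{123} = - \frac{64}{123} \approx -0.52032$)
$I{\left(b,L \right)} = \frac{2 b}{L + L b}$
$\left(I{\left(-129,Y \right)} - 8695\right) \left(X{\left(-199 \right)} - 49905\right) = \left(2 \left(-129\right) \frac{1}{- \frac{64}{123}} \frac{1}{1 - 129} - 8695\right) \left(- 199 \left(1 - 199\right) - 49905\right) = \left(2 \left(-129\right) \left(- \frac{123}{64}\right) \frac{1}{-128} - 8695\right) \left(\left(-199\right) \left(-198\right) - 49905\right) = \left(2 \left(-129\right) \left(- \frac{123}{64}\right) \left(- \frac{1}{128}\right) - 8695\right) \left(39402 - 49905\right) = \left(- \frac{15867}{4096} - 8695\right) \left(-10503\right) = \left(- \frac{35630587}{4096}\right) \left(-10503\right) = \frac{374228055261}{4096}$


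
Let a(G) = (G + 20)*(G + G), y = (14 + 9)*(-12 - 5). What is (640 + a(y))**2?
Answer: 84542540644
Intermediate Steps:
y = -391 (y = 23*(-17) = -391)
a(G) = 2*G*(20 + G) (a(G) = (20 + G)*(2*G) = 2*G*(20 + G))
(640 + a(y))**2 = (640 + 2*(-391)*(20 - 391))**2 = (640 + 2*(-391)*(-371))**2 = (640 + 290122)**2 = 290762**2 = 84542540644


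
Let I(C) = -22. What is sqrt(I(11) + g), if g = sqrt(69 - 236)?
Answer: sqrt(-22 + I*sqrt(167)) ≈ 1.3257 + 4.8742*I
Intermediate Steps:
g = I*sqrt(167) (g = sqrt(-167) = I*sqrt(167) ≈ 12.923*I)
sqrt(I(11) + g) = sqrt(-22 + I*sqrt(167))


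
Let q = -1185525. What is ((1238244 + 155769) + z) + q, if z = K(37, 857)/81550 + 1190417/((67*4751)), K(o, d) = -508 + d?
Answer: 5412185341057783/25958751350 ≈ 2.0849e+5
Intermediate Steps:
z = 97189598983/25958751350 (z = (-508 + 857)/81550 + 1190417/((67*4751)) = 349*(1/81550) + 1190417/318317 = 349/81550 + 1190417*(1/318317) = 349/81550 + 1190417/318317 = 97189598983/25958751350 ≈ 3.7440)
((1238244 + 155769) + z) + q = ((1238244 + 155769) + 97189598983/25958751350) - 1185525 = (1394013 + 97189598983/25958751350) - 1185525 = 36186934035266533/25958751350 - 1185525 = 5412185341057783/25958751350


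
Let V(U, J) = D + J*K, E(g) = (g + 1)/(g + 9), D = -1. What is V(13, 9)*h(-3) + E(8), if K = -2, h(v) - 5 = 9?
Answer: -4513/17 ≈ -265.47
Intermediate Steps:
h(v) = 14 (h(v) = 5 + 9 = 14)
E(g) = (1 + g)/(9 + g)
V(U, J) = -1 - 2*J (V(U, J) = -1 + J*(-2) = -1 - 2*J)
V(13, 9)*h(-3) + E(8) = (-1 - 2*9)*14 + (1 + 8)/(9 + 8) = (-1 - 18)*14 + 9/17 = -19*14 + (1/17)*9 = -266 + 9/17 = -4513/17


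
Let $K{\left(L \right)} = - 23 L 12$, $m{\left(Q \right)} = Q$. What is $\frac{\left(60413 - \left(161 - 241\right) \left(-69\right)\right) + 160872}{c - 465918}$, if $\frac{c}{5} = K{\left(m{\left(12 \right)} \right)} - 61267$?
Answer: $- \frac{215765}{788813} \approx -0.27353$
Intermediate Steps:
$K{\left(L \right)} = - 276 L$
$c = -322895$ ($c = 5 \left(\left(-276\right) 12 - 61267\right) = 5 \left(-3312 - 61267\right) = 5 \left(-64579\right) = -322895$)
$\frac{\left(60413 - \left(161 - 241\right) \left(-69\right)\right) + 160872}{c - 465918} = \frac{\left(60413 - \left(161 - 241\right) \left(-69\right)\right) + 160872}{-322895 - 465918} = \frac{\left(60413 - \left(-80\right) \left(-69\right)\right) + 160872}{-788813} = \left(\left(60413 - 5520\right) + 160872\right) \left(- \frac{1}{788813}\right) = \left(54893 + 160872\right) \left(- \frac{1}{788813}\right) = 215765 \left(- \frac{1}{788813}\right) = - \frac{215765}{788813}$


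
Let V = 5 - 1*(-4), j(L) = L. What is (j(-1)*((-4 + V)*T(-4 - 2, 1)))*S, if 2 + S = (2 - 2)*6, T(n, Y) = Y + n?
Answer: -50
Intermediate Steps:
V = 9 (V = 5 + 4 = 9)
S = -2 (S = -2 + (2 - 2)*6 = -2 + 0*6 = -2 + 0 = -2)
(j(-1)*((-4 + V)*T(-4 - 2, 1)))*S = -(-4 + 9)*(1 + (-4 - 2))*(-2) = -5*(1 - 6)*(-2) = -5*(-5)*(-2) = -1*(-25)*(-2) = 25*(-2) = -50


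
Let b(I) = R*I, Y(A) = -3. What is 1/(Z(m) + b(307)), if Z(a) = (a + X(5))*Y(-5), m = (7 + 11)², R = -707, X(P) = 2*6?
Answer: -1/218057 ≈ -4.5860e-6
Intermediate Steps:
X(P) = 12
m = 324 (m = 18² = 324)
Z(a) = -36 - 3*a (Z(a) = (a + 12)*(-3) = (12 + a)*(-3) = -36 - 3*a)
b(I) = -707*I
1/(Z(m) + b(307)) = 1/((-36 - 3*324) - 707*307) = 1/((-36 - 972) - 217049) = 1/(-1008 - 217049) = 1/(-218057) = -1/218057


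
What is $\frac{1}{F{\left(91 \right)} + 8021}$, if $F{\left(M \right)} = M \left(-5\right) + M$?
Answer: $\frac{1}{7657} \approx 0.0001306$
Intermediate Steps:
$F{\left(M \right)} = - 4 M$ ($F{\left(M \right)} = - 5 M + M = - 4 M$)
$\frac{1}{F{\left(91 \right)} + 8021} = \frac{1}{\left(-4\right) 91 + 8021} = \frac{1}{-364 + 8021} = \frac{1}{7657}$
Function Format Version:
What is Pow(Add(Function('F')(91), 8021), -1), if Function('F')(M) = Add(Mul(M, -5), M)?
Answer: Rational(1, 7657) ≈ 0.00013060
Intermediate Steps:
Function('F')(M) = Mul(-4, M) (Function('F')(M) = Add(Mul(-5, M), M) = Mul(-4, M))
Pow(Add(Function('F')(91), 8021), -1) = Pow(Add(Mul(-4, 91), 8021), -1) = Pow(Add(-364, 8021), -1) = Pow(7657, -1) = Rational(1, 7657)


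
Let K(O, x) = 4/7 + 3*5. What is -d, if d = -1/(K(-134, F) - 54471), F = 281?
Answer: -7/381188 ≈ -1.8364e-5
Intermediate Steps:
K(O, x) = 109/7 (K(O, x) = 4*(⅐) + 15 = 4/7 + 15 = 109/7)
d = 7/381188 (d = -1/(109/7 - 54471) = -1/(-381188/7) = -1*(-7/381188) = 7/381188 ≈ 1.8364e-5)
-d = -1*7/381188 = -7/381188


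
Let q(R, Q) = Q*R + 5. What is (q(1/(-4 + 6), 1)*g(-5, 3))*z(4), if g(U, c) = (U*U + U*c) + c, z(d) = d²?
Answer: 1144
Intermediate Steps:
g(U, c) = c + U² + U*c (g(U, c) = (U² + U*c) + c = c + U² + U*c)
q(R, Q) = 5 + Q*R
(q(1/(-4 + 6), 1)*g(-5, 3))*z(4) = ((5 + 1/(-4 + 6))*(3 + (-5)² - 5*3))*4² = ((5 + 1/2)*(3 + 25 - 15))*16 = ((5 + 1*(½))*13)*16 = ((5 + ½)*13)*16 = ((11/2)*13)*16 = (143/2)*16 = 1144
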